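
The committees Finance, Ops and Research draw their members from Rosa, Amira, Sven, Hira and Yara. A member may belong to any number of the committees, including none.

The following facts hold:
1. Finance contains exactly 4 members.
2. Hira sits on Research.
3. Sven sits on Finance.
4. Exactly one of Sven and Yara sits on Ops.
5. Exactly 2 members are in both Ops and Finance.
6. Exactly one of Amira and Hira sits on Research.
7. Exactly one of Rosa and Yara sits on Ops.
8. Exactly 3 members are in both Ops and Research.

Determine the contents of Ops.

From (2): Hira ∈ Research.
From (3): Sven ∈ Finance.
(6) (exactly one): Amira ∉ Research.
Suppose Rosa ∉ Ops: no assignment then satisfies all the clues, so Rosa ∈ Ops.

Ops = {Hira, Rosa, Sven}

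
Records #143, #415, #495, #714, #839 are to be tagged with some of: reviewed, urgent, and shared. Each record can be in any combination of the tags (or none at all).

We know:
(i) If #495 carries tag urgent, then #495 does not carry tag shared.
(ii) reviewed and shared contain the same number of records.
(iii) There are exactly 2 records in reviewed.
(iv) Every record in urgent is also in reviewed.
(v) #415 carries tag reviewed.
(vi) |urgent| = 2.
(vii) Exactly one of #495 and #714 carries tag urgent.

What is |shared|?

2

From (v): #415 ∈ reviewed.
Suppose #143 ∈ reviewed: no assignment then satisfies all the clues, so #143 ∉ reviewed.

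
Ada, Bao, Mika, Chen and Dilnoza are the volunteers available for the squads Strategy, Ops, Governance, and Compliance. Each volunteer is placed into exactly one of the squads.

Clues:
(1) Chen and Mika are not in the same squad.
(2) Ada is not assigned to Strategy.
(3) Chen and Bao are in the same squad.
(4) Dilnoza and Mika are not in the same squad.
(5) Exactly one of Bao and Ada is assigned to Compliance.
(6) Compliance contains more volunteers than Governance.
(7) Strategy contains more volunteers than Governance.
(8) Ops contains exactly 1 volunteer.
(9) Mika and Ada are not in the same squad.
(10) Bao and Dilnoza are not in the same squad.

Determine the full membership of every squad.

From (2): Ada ∉ Strategy.
Suppose Ada ∈ Ops: no assignment then satisfies all the clues, so Ada ∉ Ops.

Strategy = {Bao, Chen}; Ops = {Mika}; Governance = {}; Compliance = {Ada, Dilnoza}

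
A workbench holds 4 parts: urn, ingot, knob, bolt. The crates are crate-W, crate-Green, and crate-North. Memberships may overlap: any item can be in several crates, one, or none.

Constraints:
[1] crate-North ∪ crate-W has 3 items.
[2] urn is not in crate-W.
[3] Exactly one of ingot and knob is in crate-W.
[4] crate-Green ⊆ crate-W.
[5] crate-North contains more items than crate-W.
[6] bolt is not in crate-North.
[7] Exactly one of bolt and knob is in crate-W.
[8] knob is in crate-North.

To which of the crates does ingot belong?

ingot: crate-North

From (2): urn ∉ crate-W.
From (6): bolt ∉ crate-North.
From (8): knob ∈ crate-North.
(4) contrapositive: urn ∉ crate-Green.
Suppose ingot ∈ crate-W: no assignment then satisfies all the clues, so ingot ∉ crate-W.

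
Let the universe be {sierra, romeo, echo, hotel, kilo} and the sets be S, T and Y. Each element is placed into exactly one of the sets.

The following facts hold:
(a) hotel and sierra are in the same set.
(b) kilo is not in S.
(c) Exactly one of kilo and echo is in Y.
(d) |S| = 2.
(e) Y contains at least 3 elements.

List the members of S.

S = {echo, romeo}

From (b): kilo ∉ S.
Suppose sierra ∈ S: no assignment then satisfies all the clues, so sierra ∉ S.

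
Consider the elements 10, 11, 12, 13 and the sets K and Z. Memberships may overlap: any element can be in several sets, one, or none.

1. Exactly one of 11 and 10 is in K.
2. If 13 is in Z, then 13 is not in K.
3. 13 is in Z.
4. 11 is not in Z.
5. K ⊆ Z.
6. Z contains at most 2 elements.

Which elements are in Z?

From (3): 13 ∈ Z.
From (4): 11 ∉ Z.
(2): 13 ∉ K.
(5) contrapositive: 11 ∉ K.
(1) (exactly one): 10 ∈ K.
(5) with 10 ∈ K: 10 ∈ Z.
(6): Z already has 2, so the rest are out.
(5) contrapositive: 12 ∉ K.

Z = {10, 13}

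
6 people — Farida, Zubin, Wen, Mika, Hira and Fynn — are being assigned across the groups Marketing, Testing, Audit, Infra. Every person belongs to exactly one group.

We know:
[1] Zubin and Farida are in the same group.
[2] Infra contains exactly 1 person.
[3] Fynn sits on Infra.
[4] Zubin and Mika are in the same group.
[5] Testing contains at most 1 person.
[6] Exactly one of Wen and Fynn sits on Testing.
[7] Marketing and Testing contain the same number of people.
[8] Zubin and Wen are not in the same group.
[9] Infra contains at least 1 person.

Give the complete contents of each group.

Marketing = {Hira}; Testing = {Wen}; Audit = {Farida, Mika, Zubin}; Infra = {Fynn}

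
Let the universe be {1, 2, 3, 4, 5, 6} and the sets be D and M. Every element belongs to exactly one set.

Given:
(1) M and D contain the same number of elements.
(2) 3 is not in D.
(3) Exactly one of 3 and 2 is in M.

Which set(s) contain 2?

From (2): 3 ∉ D.
Only one set left: 3 ∈ M.
(3) (exactly one): 2 ∉ M.
Only one set left: 2 ∈ D.

2: D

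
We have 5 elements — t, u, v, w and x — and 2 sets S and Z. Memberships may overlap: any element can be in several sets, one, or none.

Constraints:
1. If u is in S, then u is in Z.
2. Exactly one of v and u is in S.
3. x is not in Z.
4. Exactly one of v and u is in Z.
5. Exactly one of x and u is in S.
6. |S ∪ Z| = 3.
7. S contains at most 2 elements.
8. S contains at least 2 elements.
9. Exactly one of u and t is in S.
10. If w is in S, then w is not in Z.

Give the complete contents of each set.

S = {u, w}; Z = {t, u}

From (3): x ∉ Z.
Suppose t ∈ S: no assignment then satisfies all the clues, so t ∉ S.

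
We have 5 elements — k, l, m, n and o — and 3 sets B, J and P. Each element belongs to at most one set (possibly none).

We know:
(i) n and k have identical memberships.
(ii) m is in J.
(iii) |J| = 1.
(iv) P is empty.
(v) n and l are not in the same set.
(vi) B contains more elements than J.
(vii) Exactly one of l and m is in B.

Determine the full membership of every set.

From (ii): m ∈ J.
(iii): J already has 1, so the rest are out.
(iv): P already has 0, so the rest are out.
(vii) (exactly one): l ∈ B.
(v): n ∉ B.
(i): k matches n: k ∉ B.
Suppose o ∉ B: no assignment then satisfies all the clues, so o ∈ B.

B = {l, o}; J = {m}; P = {}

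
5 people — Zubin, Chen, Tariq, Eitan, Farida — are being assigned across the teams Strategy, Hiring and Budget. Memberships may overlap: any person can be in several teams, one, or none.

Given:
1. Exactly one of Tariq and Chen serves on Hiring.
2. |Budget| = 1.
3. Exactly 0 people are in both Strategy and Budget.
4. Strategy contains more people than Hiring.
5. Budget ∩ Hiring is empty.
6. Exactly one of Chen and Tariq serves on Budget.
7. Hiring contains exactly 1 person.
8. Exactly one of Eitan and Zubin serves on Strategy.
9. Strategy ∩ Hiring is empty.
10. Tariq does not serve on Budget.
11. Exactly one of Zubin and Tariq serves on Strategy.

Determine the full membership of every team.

Strategy = {Farida, Zubin}; Hiring = {Tariq}; Budget = {Chen}

From (10): Tariq ∉ Budget.
(6) (exactly one): Chen ∈ Budget.
(2): Budget already has 1, so the rest are out.
(5) (disjoint): Chen ∉ Hiring.
(1) (exactly one): Tariq ∈ Hiring.
(7): Hiring already has 1, so the rest are out.
(9) (disjoint): Tariq ∉ Strategy.
(11) (exactly one): Zubin ∈ Strategy.
(8) (exactly one): Eitan ∉ Strategy.
Suppose Chen ∈ Strategy: no assignment then satisfies all the clues, so Chen ∉ Strategy.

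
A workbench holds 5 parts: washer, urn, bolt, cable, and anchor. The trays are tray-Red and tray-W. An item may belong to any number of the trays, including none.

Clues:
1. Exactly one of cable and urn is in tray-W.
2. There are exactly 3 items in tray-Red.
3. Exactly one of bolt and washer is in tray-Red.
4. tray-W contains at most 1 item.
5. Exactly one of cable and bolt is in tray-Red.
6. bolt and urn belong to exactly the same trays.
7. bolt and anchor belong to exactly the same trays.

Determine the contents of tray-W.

tray-W = {cable}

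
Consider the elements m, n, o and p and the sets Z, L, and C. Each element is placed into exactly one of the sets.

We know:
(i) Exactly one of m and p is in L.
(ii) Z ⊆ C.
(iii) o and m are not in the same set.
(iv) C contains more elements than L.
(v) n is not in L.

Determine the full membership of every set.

Z = {}; L = {m}; C = {n, o, p}

From (v): n ∉ L.
Suppose m ∈ Z: no assignment then satisfies all the clues, so m ∉ Z.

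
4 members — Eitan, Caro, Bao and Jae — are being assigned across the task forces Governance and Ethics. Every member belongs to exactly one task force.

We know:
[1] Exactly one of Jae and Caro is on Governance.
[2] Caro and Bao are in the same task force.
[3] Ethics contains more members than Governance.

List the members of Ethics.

Ethics = {Bao, Caro, Eitan}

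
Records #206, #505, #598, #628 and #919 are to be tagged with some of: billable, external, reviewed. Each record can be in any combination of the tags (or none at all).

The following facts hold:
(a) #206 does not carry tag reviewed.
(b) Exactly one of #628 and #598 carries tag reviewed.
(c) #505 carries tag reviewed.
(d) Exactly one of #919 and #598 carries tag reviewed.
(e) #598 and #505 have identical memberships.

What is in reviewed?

reviewed = {#505, #598}

From (a): #206 ∉ reviewed.
From (c): #505 ∈ reviewed.
(e): #598 matches #505: #598 ∈ reviewed.
(b) (exactly one): #628 ∉ reviewed.
(d) (exactly one): #919 ∉ reviewed.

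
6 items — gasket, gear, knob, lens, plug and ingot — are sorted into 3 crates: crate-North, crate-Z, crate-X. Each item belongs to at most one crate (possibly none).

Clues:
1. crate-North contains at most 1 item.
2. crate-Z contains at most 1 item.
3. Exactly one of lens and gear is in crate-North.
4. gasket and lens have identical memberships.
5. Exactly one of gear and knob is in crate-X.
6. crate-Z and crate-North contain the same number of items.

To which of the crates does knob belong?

knob: crate-X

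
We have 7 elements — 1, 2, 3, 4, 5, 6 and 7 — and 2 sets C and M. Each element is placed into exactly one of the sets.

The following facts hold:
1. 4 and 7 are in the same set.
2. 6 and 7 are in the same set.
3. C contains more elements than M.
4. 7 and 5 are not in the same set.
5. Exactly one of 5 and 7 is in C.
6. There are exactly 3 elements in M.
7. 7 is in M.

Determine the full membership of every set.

C = {1, 2, 3, 5}; M = {4, 6, 7}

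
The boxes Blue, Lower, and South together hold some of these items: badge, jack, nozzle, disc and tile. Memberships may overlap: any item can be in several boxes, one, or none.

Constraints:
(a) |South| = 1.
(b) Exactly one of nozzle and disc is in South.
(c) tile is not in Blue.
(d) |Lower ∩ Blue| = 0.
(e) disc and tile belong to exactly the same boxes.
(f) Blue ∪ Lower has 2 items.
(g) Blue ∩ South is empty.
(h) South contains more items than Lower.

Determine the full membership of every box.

Blue = {badge, jack}; Lower = {}; South = {nozzle}

From (c): tile ∉ Blue.
(e): disc matches tile: disc ∉ Blue.
Suppose badge ∉ Blue: no assignment then satisfies all the clues, so badge ∈ Blue.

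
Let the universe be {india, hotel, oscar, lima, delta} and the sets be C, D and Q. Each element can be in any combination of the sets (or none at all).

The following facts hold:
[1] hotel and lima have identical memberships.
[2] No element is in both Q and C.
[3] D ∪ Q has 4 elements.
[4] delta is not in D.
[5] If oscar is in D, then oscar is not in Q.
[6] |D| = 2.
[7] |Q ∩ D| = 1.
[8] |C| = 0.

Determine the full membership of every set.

C = {}; D = {india, oscar}; Q = {hotel, india, lima}

From (4): delta ∉ D.
(8): C already has 0, so the rest are out.
Suppose india ∉ D: no assignment then satisfies all the clues, so india ∈ D.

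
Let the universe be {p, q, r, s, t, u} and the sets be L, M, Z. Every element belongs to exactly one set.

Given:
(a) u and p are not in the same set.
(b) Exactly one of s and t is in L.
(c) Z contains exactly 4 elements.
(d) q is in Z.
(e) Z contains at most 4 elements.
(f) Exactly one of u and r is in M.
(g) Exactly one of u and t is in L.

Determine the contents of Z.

Z = {p, q, r, s}

From (d): q ∈ Z.
Suppose p ∉ Z: no assignment then satisfies all the clues, so p ∈ Z.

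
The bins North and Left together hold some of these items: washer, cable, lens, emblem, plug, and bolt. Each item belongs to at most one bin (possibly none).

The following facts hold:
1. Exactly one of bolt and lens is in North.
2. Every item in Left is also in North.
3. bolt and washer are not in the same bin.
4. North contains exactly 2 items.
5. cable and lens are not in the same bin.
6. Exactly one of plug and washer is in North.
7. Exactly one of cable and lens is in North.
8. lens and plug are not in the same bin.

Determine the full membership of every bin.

North = {lens, washer}; Left = {}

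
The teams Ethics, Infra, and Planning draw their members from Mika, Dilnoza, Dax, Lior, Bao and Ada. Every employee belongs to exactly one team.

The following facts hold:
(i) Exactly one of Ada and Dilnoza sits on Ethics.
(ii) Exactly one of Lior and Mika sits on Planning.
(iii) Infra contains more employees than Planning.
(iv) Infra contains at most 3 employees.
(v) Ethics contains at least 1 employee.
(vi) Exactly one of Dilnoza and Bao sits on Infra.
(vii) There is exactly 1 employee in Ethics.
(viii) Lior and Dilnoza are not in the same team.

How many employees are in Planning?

2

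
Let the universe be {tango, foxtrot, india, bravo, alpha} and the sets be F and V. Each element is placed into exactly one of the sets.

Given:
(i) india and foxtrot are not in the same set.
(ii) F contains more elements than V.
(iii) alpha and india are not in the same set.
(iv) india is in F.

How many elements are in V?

2

From (iv): india ∈ F.
(i): foxtrot ∉ F.
(iii): alpha ∉ F.
Only one set left: foxtrot ∈ V.
Only one set left: alpha ∈ V.
Suppose tango ∉ F: no assignment then satisfies all the clues, so tango ∈ F.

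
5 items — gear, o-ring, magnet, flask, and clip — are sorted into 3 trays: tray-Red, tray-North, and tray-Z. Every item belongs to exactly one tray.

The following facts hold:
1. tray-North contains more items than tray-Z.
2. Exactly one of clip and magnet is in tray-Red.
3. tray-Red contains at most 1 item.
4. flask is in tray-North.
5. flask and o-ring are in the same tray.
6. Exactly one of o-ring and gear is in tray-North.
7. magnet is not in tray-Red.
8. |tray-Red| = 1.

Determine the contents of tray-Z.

From (4): flask ∈ tray-North.
From (7): magnet ∉ tray-Red.
(2) (exactly one): clip ∈ tray-Red.
(3): tray-Red already has 1, so the rest are out.
(5): o-ring matches flask: o-ring ∈ tray-North.
(6) (exactly one): gear ∉ tray-North.
Only one tray left: gear ∈ tray-Z.
Suppose magnet ∈ tray-Z: no assignment then satisfies all the clues, so magnet ∉ tray-Z.

tray-Z = {gear}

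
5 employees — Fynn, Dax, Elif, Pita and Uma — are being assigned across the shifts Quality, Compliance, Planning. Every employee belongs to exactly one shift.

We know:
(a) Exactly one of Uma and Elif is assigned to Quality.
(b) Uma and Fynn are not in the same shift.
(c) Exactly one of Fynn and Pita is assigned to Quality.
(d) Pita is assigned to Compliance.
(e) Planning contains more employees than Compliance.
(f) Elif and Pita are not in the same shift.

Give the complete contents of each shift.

From (d): Pita ∈ Compliance.
(c) (exactly one): Fynn ∈ Quality.
(f): Elif ∉ Compliance.
(b): Uma ∉ Quality.
(a) (exactly one): Elif ∈ Quality.
Suppose Dax ∈ Quality: no assignment then satisfies all the clues, so Dax ∉ Quality.

Quality = {Elif, Fynn}; Compliance = {Pita}; Planning = {Dax, Uma}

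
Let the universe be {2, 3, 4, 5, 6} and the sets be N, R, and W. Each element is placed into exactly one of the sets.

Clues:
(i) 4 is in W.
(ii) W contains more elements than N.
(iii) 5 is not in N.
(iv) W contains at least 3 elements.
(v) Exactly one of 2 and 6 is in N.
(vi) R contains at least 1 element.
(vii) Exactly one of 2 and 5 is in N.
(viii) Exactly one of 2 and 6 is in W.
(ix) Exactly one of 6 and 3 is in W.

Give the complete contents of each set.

N = {2}; R = {3}; W = {4, 5, 6}

From (i): 4 ∈ W.
From (iii): 5 ∉ N.
(vii) (exactly one): 2 ∈ N.
(viii) (exactly one): 6 ∈ W.
(ix) (exactly one): 3 ∉ W.
(iv): only 3 candidates remain for W, so all are in.
(vi): only 1 candidates remain for R, so all are in.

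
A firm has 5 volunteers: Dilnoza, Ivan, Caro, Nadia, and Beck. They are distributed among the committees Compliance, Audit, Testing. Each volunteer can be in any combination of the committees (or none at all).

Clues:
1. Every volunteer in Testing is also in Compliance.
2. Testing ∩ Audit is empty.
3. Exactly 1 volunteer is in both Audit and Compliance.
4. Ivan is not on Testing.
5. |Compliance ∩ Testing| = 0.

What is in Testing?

Testing = {}

From (4): Ivan ∉ Testing.
Suppose Dilnoza ∈ Testing: no assignment then satisfies all the clues, so Dilnoza ∉ Testing.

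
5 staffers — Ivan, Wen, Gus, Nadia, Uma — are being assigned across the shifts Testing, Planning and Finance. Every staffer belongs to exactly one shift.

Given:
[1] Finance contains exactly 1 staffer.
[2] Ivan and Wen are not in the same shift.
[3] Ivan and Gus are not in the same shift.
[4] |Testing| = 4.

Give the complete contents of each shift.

Testing = {Gus, Nadia, Uma, Wen}; Planning = {}; Finance = {Ivan}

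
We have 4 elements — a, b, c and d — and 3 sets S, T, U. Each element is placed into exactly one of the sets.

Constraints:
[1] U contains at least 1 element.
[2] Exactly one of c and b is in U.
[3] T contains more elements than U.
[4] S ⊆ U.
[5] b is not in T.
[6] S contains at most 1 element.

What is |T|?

3

From (5): b ∉ T.
Suppose a ∈ S: no assignment then satisfies all the clues, so a ∉ S.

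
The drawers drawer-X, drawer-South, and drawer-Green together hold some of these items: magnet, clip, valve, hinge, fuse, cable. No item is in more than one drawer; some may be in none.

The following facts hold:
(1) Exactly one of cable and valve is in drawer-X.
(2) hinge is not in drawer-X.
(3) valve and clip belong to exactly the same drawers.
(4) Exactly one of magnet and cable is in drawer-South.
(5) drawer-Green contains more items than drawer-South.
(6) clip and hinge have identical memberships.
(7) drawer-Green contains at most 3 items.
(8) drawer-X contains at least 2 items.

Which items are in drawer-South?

drawer-South = {magnet}

From (2): hinge ∉ drawer-X.
(6): clip matches hinge: clip ∉ drawer-X.
(3): valve matches clip: valve ∉ drawer-X.
(1) (exactly one): cable ∈ drawer-X.
(4) (exactly one): magnet ∈ drawer-South.
(8): only 2 candidates remain for drawer-X, so all are in.
Suppose clip ∈ drawer-South: no assignment then satisfies all the clues, so clip ∉ drawer-South.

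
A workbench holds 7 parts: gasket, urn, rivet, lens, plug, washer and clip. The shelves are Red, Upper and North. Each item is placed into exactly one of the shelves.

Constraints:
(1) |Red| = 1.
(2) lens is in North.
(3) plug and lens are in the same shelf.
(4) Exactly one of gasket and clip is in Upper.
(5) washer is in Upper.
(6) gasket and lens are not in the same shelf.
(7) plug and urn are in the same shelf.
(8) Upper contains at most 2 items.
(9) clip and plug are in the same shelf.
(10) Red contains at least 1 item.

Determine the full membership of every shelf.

Red = {rivet}; Upper = {gasket, washer}; North = {clip, lens, plug, urn}

From (2): lens ∈ North.
From (5): washer ∈ Upper.
(3): plug matches lens: plug ∉ Red.
(3): plug matches lens: plug ∉ Upper.
(3): plug matches lens: plug ∈ North.
(6): gasket ∉ North.
(7): urn matches plug: urn ∉ Red.
(7): urn matches plug: urn ∉ Upper.
(7): urn matches plug: urn ∈ North.
(9): clip matches plug: clip ∉ Red.
(9): clip matches plug: clip ∉ Upper.
(10): only 1 candidates remain for Red, so all are in.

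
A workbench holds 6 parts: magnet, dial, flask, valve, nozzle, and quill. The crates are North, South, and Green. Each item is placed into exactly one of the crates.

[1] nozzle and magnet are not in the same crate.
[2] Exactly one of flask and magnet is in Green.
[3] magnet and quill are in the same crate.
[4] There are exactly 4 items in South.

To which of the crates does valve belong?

valve: South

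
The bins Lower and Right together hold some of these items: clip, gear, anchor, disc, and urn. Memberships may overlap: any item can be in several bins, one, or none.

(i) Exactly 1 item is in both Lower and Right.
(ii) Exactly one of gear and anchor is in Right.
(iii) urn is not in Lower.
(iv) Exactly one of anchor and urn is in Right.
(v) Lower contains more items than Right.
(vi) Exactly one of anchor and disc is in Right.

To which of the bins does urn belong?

From (iii): urn ∉ Lower.
Suppose urn ∈ Right: no assignment then satisfies all the clues, so urn ∉ Right.

urn: none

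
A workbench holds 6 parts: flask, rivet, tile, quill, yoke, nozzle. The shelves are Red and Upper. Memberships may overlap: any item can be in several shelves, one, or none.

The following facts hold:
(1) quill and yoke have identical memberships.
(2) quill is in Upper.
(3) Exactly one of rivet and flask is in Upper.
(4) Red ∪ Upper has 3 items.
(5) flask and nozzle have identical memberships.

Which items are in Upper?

Upper = {quill, rivet, yoke}

From (2): quill ∈ Upper.
(1): yoke matches quill: yoke ∈ Upper.
Suppose flask ∈ Upper: no assignment then satisfies all the clues, so flask ∉ Upper.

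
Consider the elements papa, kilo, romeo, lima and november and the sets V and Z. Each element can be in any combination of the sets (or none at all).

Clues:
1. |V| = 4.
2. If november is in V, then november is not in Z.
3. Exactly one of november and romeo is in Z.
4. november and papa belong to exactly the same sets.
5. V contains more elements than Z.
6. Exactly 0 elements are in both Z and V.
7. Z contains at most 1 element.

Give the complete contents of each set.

V = {kilo, lima, november, papa}; Z = {romeo}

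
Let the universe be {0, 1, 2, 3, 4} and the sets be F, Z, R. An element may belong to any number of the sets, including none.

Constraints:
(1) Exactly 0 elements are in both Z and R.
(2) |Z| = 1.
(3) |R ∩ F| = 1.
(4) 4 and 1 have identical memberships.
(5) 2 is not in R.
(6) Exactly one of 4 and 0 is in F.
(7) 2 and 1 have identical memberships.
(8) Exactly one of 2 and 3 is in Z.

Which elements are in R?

R = {0}

From (5): 2 ∉ R.
(7): 1 matches 2: 1 ∉ R.
(4): 4 matches 1: 4 ∉ R.
Suppose 0 ∉ R: no assignment then satisfies all the clues, so 0 ∈ R.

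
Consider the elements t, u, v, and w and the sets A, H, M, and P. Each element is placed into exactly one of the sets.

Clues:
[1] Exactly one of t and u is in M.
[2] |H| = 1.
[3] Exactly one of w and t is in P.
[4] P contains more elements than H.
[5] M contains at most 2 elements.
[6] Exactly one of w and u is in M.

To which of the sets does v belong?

v: P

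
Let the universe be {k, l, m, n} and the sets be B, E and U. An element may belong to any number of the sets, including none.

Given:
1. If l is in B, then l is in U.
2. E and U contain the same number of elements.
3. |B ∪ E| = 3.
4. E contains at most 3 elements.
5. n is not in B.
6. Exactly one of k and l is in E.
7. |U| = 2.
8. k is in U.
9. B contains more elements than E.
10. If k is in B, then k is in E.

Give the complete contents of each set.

B = {k, l, m}; E = {k, m}; U = {k, l}

From (5): n ∉ B.
From (8): k ∈ U.
Suppose k ∉ B: no assignment then satisfies all the clues, so k ∈ B.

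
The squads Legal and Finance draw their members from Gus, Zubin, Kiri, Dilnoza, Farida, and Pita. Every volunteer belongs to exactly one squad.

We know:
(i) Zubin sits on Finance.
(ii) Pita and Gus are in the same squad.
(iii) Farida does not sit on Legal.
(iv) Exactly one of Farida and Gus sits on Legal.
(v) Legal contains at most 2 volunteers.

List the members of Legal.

From (i): Zubin ∈ Finance.
From (iii): Farida ∉ Legal.
(iv) (exactly one): Gus ∈ Legal.
Only one squad left: Farida ∈ Finance.
(ii): Pita matches Gus: Pita ∈ Legal.
(v): Legal already has 2, so the rest are out.
Only one squad left: Kiri ∈ Finance.
Only one squad left: Dilnoza ∈ Finance.

Legal = {Gus, Pita}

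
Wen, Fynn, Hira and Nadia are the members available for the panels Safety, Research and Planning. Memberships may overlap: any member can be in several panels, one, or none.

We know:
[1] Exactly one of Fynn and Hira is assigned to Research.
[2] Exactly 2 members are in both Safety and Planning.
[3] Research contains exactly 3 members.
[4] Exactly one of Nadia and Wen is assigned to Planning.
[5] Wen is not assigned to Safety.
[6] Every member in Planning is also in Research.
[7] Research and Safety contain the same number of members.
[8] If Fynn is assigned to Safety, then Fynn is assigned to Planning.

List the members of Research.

Research = {Fynn, Nadia, Wen}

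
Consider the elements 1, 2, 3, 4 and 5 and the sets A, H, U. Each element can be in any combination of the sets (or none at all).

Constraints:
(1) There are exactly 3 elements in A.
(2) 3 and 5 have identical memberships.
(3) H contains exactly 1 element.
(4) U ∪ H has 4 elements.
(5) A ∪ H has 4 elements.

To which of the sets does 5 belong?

5: A, U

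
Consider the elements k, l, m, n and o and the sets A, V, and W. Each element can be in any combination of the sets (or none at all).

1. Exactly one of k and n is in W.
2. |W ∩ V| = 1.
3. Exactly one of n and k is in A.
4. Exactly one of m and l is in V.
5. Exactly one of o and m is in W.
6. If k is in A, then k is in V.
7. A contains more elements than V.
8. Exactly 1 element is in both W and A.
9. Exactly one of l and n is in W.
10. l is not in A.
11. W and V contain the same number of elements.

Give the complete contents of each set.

A = {k, m, o}; V = {k, m}; W = {m, n}

From (10): l ∉ A.
Suppose k ∉ A: no assignment then satisfies all the clues, so k ∈ A.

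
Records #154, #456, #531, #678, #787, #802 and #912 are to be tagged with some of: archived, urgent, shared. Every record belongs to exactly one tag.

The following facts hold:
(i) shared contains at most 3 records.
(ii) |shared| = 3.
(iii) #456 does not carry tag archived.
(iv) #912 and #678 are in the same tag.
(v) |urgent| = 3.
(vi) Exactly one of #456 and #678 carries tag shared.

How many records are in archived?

1

From (iii): #456 ∉ archived.
Suppose #678 ∈ archived: no assignment then satisfies all the clues, so #678 ∉ archived.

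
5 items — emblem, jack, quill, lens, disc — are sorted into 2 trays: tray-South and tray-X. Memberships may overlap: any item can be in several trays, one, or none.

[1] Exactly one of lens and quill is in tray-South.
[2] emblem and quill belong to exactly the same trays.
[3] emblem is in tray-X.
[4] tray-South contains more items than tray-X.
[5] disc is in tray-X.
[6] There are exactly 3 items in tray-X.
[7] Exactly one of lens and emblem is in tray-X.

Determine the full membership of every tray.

tray-South = {disc, emblem, jack, quill}; tray-X = {disc, emblem, quill}

From (3): emblem ∈ tray-X.
From (5): disc ∈ tray-X.
(2): quill matches emblem: quill ∈ tray-X.
(6): tray-X already has 3, so the rest are out.
Suppose emblem ∉ tray-South: no assignment then satisfies all the clues, so emblem ∈ tray-South.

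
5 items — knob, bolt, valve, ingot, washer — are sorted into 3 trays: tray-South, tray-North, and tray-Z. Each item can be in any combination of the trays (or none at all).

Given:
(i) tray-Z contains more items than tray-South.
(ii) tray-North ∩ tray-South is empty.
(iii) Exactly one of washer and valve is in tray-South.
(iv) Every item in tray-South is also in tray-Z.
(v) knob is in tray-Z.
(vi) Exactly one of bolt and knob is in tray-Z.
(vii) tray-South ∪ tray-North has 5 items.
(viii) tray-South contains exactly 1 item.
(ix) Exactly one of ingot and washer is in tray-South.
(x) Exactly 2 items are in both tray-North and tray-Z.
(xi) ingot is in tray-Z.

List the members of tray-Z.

tray-Z = {ingot, knob, washer}

From (v): knob ∈ tray-Z.
From (xi): ingot ∈ tray-Z.
(vi) (exactly one): bolt ∉ tray-Z.
(iv) contrapositive: bolt ∉ tray-South.
Suppose valve ∈ tray-Z: no assignment then satisfies all the clues, so valve ∉ tray-Z.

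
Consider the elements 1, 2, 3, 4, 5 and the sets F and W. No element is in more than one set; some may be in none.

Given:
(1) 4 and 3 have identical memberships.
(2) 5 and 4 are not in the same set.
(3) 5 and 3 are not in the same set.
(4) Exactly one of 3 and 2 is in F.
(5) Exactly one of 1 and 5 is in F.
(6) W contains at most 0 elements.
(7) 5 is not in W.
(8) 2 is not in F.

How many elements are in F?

3

From (7): 5 ∉ W.
From (8): 2 ∉ F.
(4) (exactly one): 3 ∈ F.
(6): W already has 0, so the rest are out.
(1): 4 matches 3: 4 ∈ F.
(2): 5 ∉ F.
(5) (exactly one): 1 ∈ F.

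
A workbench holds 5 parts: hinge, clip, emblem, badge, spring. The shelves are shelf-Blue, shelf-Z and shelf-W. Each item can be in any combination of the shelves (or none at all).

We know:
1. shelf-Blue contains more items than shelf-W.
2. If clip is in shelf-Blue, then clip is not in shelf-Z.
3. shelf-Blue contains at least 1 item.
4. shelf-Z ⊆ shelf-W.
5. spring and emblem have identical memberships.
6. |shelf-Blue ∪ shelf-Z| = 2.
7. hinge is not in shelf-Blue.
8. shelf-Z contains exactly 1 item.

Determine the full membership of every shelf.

From (7): hinge ∉ shelf-Blue.
Suppose hinge ∈ shelf-Z: no assignment then satisfies all the clues, so hinge ∉ shelf-Z.

shelf-Blue = {badge, clip}; shelf-Z = {badge}; shelf-W = {badge}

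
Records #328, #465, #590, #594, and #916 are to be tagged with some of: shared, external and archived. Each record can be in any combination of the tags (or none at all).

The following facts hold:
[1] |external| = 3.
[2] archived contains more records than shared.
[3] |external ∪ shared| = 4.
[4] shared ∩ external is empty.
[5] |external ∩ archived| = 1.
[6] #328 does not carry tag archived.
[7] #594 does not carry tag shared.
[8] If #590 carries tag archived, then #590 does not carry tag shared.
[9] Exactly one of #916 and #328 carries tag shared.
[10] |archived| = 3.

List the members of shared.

shared = {#916}

From (6): #328 ∉ archived.
From (7): #594 ∉ shared.
Suppose #328 ∈ shared: no assignment then satisfies all the clues, so #328 ∉ shared.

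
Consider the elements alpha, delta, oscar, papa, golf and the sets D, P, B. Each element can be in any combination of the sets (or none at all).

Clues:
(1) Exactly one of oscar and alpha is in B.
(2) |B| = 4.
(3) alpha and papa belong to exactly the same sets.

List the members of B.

B = {alpha, delta, golf, papa}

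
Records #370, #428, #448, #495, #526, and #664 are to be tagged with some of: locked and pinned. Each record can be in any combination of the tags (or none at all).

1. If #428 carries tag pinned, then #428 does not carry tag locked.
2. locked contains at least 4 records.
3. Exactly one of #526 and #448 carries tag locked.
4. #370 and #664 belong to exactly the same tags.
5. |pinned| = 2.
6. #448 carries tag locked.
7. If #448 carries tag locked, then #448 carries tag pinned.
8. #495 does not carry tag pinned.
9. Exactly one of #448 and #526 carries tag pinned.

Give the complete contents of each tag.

locked = {#370, #448, #495, #664}; pinned = {#428, #448}

From (6): #448 ∈ locked.
From (8): #495 ∉ pinned.
(3) (exactly one): #526 ∉ locked.
(7): #448 ∈ pinned.
(9) (exactly one): #526 ∉ pinned.
Suppose #370 ∉ locked: no assignment then satisfies all the clues, so #370 ∈ locked.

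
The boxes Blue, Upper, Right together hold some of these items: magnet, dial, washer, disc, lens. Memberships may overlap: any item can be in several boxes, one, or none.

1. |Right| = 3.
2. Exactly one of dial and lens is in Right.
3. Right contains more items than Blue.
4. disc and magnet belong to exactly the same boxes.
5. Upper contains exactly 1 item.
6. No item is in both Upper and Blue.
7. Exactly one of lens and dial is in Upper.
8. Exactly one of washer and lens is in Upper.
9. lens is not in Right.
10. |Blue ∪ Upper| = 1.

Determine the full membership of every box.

Blue = {}; Upper = {lens}; Right = {dial, disc, magnet}

From (9): lens ∉ Right.
(2) (exactly one): dial ∈ Right.
Suppose magnet ∈ Blue: no assignment then satisfies all the clues, so magnet ∉ Blue.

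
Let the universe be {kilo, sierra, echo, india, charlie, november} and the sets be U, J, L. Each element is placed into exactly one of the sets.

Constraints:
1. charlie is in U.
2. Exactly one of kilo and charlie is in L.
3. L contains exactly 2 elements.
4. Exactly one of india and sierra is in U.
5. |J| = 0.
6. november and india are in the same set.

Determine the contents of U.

U = {charlie, echo, india, november}

From (1): charlie ∈ U.
(2) (exactly one): kilo ∈ L.
(5): J already has 0, so the rest are out.
Suppose sierra ∈ U: no assignment then satisfies all the clues, so sierra ∉ U.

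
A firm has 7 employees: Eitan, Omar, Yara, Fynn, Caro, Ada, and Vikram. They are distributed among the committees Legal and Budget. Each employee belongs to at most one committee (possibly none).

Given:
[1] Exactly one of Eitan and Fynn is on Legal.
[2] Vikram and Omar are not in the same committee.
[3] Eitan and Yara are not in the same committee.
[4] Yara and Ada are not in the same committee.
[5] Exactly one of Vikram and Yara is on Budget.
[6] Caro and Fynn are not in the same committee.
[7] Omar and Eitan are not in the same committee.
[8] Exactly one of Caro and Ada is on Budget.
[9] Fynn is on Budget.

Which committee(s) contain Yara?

From (9): Fynn ∈ Budget.
(1) (exactly one): Eitan ∈ Legal.
(3): Yara ∉ Legal.
(6): Caro ∉ Budget.
(7): Omar ∉ Legal.
(8) (exactly one): Ada ∈ Budget.
(4): Yara ∉ Budget.
(5) (exactly one): Vikram ∈ Budget.
(2): Omar ∉ Budget.

Yara: none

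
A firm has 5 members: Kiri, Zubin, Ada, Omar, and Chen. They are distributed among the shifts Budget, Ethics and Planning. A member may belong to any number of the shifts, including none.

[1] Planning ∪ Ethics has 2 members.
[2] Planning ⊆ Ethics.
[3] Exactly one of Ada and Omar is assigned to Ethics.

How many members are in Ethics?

2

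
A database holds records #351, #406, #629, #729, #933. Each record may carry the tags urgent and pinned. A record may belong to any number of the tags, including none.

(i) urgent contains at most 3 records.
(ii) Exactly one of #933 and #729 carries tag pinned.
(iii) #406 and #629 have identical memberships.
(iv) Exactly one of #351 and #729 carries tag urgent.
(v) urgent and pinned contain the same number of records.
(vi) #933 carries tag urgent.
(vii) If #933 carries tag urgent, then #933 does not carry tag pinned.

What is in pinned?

From (vi): #933 ∈ urgent.
(vii): #933 ∉ pinned.
(ii) (exactly one): #729 ∈ pinned.
Suppose #351 ∉ pinned: no assignment then satisfies all the clues, so #351 ∈ pinned.

pinned = {#351, #729}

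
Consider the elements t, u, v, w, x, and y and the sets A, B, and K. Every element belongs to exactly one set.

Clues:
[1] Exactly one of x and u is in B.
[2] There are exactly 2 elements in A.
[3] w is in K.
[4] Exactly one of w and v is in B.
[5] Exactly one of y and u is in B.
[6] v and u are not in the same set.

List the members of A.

A = {t, u}

From (3): w ∈ K.
(4) (exactly one): v ∈ B.
(6): u ∉ B.
(1) (exactly one): x ∈ B.
(5) (exactly one): y ∈ B.
(2): only 2 candidates remain for A, so all are in.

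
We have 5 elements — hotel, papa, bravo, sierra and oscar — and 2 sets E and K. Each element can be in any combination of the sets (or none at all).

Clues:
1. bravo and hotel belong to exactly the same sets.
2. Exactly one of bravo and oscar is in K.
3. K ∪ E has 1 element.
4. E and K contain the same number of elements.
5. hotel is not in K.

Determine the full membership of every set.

From (5): hotel ∉ K.
(1): bravo matches hotel: bravo ∉ K.
(2) (exactly one): oscar ∈ K.
Suppose hotel ∈ E: no assignment then satisfies all the clues, so hotel ∉ E.

E = {oscar}; K = {oscar}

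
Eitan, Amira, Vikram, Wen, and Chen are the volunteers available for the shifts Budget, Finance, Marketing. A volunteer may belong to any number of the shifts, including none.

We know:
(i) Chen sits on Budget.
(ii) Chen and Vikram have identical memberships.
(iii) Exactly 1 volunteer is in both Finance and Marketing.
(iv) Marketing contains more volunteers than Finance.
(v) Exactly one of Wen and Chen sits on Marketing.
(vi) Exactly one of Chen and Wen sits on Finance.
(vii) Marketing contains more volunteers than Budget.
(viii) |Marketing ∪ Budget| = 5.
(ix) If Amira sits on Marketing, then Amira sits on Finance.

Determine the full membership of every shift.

Budget = {Chen, Vikram, Wen}; Finance = {Amira, Wen}; Marketing = {Amira, Chen, Eitan, Vikram}

From (i): Chen ∈ Budget.
(ii): Vikram matches Chen: Vikram ∈ Budget.
Suppose Eitan ∈ Budget: no assignment then satisfies all the clues, so Eitan ∉ Budget.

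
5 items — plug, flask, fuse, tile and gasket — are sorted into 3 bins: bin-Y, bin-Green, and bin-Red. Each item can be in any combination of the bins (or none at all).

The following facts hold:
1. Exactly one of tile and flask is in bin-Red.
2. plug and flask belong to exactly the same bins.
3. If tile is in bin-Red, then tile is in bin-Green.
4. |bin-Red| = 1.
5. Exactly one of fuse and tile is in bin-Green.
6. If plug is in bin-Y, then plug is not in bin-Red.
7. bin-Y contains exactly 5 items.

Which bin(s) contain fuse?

(7): only 5 candidates remain for bin-Y, so all are in.
(6): plug ∉ bin-Red.
(2): flask matches plug: flask ∉ bin-Red.
(1) (exactly one): tile ∈ bin-Red.
(3): tile ∈ bin-Green.
(4): bin-Red already has 1, so the rest are out.
(5) (exactly one): fuse ∉ bin-Green.

fuse: bin-Y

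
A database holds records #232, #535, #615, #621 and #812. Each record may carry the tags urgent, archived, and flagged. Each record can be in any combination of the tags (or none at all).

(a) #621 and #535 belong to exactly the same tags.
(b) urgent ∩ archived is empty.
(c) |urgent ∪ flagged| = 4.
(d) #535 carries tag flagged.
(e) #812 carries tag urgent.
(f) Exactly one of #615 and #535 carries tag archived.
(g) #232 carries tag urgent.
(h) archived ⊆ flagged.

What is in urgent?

urgent = {#232, #812}

From (d): #535 ∈ flagged.
From (e): #812 ∈ urgent.
From (g): #232 ∈ urgent.
(a): #621 matches #535: #621 ∈ flagged.
(b) (disjoint): #232 ∉ archived.
(b) (disjoint): #812 ∉ archived.
Suppose #535 ∈ urgent: no assignment then satisfies all the clues, so #535 ∉ urgent.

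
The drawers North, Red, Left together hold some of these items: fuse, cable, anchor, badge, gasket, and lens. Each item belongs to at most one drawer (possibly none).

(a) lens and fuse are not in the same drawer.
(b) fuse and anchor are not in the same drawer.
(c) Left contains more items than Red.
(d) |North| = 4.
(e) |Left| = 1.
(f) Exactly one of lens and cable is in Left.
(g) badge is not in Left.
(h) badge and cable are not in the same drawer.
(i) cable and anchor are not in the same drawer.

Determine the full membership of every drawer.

North = {anchor, badge, gasket, lens}; Red = {}; Left = {cable}

From (g): badge ∉ Left.
Suppose fuse ∈ North: no assignment then satisfies all the clues, so fuse ∉ North.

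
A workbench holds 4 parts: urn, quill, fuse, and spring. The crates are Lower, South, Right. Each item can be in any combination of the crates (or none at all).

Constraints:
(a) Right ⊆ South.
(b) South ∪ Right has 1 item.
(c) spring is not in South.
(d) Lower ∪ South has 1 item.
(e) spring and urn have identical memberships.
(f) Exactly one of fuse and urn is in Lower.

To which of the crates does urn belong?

urn: none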